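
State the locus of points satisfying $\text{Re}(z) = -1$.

Re(z) = x where z = x + yi; the equation x = -1 is satisfied by all points with that x-coordinate
Locus: Vertical line x = -1


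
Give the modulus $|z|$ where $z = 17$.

|z| = sqrt(a^2 + b^2) = sqrt(17^2 + 0^2) = sqrt(289) = 17


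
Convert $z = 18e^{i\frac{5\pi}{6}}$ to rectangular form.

a = r cos θ = 18 * -sqrt(3)/2 = -9*sqrt(3)
b = r sin θ = 18 * 1/2 = 9
z = -9*sqrt(3) + 9i


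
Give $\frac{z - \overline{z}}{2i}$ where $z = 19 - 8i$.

z - conjugate(z) = 2bi
(z - conjugate(z))/(2i) = 2bi/(2i) = b = -8


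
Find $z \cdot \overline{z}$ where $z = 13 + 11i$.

z * conjugate(z) = |z|^2 = a^2 + b^2
= 13^2 + 11^2 = 290


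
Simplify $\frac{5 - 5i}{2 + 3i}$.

Multiply numerator and denominator by conjugate (2 - 3i):
= (5 - 5i)(2 - 3i) / (2^2 + 3^2)
= (-5 - 25i) / 13
= -5/13 - (25/13)i


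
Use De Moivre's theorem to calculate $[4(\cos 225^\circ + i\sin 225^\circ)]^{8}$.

By De Moivre: z^n = r^n(cos(nθ) + i sin(nθ))
= 4^8(cos(8*225°) + i sin(8*225°))
= 65536(cos 0° + i sin 0°)
= 65536


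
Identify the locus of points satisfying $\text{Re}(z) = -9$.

Re(z) = x where z = x + yi; the equation x = -9 is satisfied by all points with that x-coordinate
Locus: Vertical line x = -9


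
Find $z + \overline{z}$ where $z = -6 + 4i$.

z + conjugate(z) = (a + bi) + (a - bi) = 2a
= 2 * (-6) = -12


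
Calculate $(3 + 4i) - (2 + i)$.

(3 - 2) + (4 - 1)i = 1 + 3i


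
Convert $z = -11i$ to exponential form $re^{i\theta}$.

r = |z| = sqrt((0)^2 + (-11)^2) = sqrt(0 + 121) = sqrt(121) = 11
a = 0 and b < 0, so z lies on the negative imaginary axis: θ = -90° = -π/2
z = 11e^(-i*π/2)


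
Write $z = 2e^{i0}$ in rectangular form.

a = r cos θ = 2 * 1 = 2
b = r sin θ = 2 * 0 = 0
z = 2


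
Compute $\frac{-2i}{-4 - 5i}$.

Multiply numerator and denominator by conjugate (-4 + 5i):
= (-2i)(-4 + 5i) / ((-4)^2 + (-5)^2)
= (10 + 8i) / 41
= 10/41 + (8/41)i


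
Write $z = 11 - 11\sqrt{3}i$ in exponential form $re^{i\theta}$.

r = |z| = sqrt((11)^2 + (-11*sqrt(3))^2) = sqrt(121 + 363) = sqrt(484) = 22
θ = arctan(b/a) = arctan(-19.0526/11) (quadrant-adjusted) = -60° = -π/3
z = 22e^(-i*π/3)


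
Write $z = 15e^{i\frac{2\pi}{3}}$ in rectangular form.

a = r cos θ = 15 * -1/2 = -15/2
b = r sin θ = 15 * sqrt(3)/2 = 15*sqrt(3)/2
z = -15/2 + (15*sqrt(3)/2)i


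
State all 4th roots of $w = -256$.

|w| = 256, arg(w) = 180°
Root modulus = 256^(1/4) = 4
Root arguments: θ_k = (180° + 360°k)/4 for k = 0, 1, ..., 3
Roots: 2*sqrt(2) + 2*sqrt(2)i, -2*sqrt(2) + 2*sqrt(2)i, -2*sqrt(2) - 2*sqrt(2)i, 2*sqrt(2) - 2*sqrt(2)i


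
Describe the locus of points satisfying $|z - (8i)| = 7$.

|z - z0| = r describes a circle centered at z0 with radius r
Here z0 = 8i and r = 7
Locus: Circle centered at (0, 8) with radius 7


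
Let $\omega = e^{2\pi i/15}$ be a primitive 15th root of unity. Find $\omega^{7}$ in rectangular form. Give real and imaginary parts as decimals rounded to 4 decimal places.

ω^7 = e^(2πi·7/15) = e^(i·14π/15)
= cos(14π/15) + i sin(14π/15)
= -0.9781 + 0.2079i


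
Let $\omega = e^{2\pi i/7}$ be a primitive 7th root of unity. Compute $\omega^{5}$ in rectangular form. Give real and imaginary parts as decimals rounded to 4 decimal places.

ω^5 = e^(2πi·5/7) = e^(i·10π/7)
= cos(10π/7) + i sin(10π/7)
= -0.2225 - 0.9749i


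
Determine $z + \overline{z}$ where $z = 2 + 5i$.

z + conjugate(z) = (a + bi) + (a - bi) = 2a
= 2 * 2 = 4


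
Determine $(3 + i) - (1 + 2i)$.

(3 - 1) + (1 - 2)i = 2 - i


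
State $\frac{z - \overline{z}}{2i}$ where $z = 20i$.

z - conjugate(z) = 2bi
(z - conjugate(z))/(2i) = 2bi/(2i) = b = 20


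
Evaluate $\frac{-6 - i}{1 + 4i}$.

Multiply numerator and denominator by conjugate (1 - 4i):
= (-6 - i)(1 - 4i) / (1^2 + 4^2)
= (-10 + 23i) / 17
= -10/17 + (23/17)i


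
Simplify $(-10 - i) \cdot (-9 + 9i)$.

(a1*a2 - b1*b2) + (a1*b2 + b1*a2)i
= (90 - (-9)) + (-90 + 9)i
= 99 - 81i


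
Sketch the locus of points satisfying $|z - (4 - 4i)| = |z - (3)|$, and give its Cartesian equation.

|z - z1| = |z - z2| means z is equidistant from z1 and z2,
i.e. the perpendicular bisector of the segment from (4, -4) to (3, 0) (midpoint (7/2, -2)).
With z = x + yi, square both sides:
(x - 4)^2 + (y - (-4))^2 = (x - 3)^2 + (y - 0)^2
The x^2 and y^2 terms cancel: -2x + 8y = 9 - 32 = -23
Simplify: 2x - 8y = 23
Locus: Perpendicular bisector of the segment from (4, -4) to (3, 0): the line 2x - 8y = 23


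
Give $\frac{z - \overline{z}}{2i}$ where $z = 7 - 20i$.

z - conjugate(z) = 2bi
(z - conjugate(z))/(2i) = 2bi/(2i) = b = -20


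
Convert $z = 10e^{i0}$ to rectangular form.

a = r cos θ = 10 * 1 = 10
b = r sin θ = 10 * 0 = 0
z = 10


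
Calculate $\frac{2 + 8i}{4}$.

Divisor is real, so divide each part by 4:
= 1/2 + 2i


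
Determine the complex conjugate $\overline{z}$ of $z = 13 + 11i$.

If z = a + bi, then conjugate(z) = a - bi
conjugate(13 + 11i) = 13 - 11i


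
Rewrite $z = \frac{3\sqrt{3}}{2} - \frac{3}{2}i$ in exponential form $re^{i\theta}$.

r = |z| = sqrt((3*sqrt(3)/2)^2 + (-3/2)^2) = sqrt(27/4 + 9/4) = sqrt(9) = 3
θ = arctan(b/a) = arctan(-1.5/2.5981) (quadrant-adjusted) = -30° = -π/6
z = 3e^(-i*π/6)


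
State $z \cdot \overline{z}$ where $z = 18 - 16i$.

z * conjugate(z) = |z|^2 = a^2 + b^2
= 18^2 + (-16)^2 = 580


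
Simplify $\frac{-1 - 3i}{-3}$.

Divisor is real, so divide each part by -3:
= 1/3 + i


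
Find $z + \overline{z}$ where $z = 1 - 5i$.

z + conjugate(z) = (a + bi) + (a - bi) = 2a
= 2 * 1 = 2


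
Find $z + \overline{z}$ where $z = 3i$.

z + conjugate(z) = (a + bi) + (a - bi) = 2a
= 2 * 0 = 0


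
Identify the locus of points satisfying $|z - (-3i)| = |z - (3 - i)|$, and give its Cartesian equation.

|z - z1| = |z - z2| means z is equidistant from z1 and z2,
i.e. the perpendicular bisector of the segment from (0, -3) to (3, -1) (midpoint (3/2, -2)).
With z = x + yi, square both sides:
(x - 0)^2 + (y - (-3))^2 = (x - 3)^2 + (y - (-1))^2
The x^2 and y^2 terms cancel: 6x + 4y = 10 - 9 = 1
Simplify: 6x + 4y = 1
Locus: Perpendicular bisector of the segment from (0, -3) to (3, -1): the line 6x + 4y = 1


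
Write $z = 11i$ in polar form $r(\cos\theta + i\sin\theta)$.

r = |z| = sqrt(a^2 + b^2) = sqrt((0)^2 + (11)^2) = sqrt(0 + 121) = sqrt(121) = 11
a = 0 and b > 0, so z lies on the positive imaginary axis: θ = 90°
z = 11(cos 90° + i sin 90°)


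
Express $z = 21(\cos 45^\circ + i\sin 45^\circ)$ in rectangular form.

a = r cos θ = 21 * sqrt(2)/2 = 21*sqrt(2)/2
b = r sin θ = 21 * sqrt(2)/2 = 21*sqrt(2)/2
z = 21*sqrt(2)/2 + (21*sqrt(2)/2)i


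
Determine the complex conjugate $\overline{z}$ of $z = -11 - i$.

If z = a + bi, then conjugate(z) = a - bi
conjugate(-11 - i) = -11 + i


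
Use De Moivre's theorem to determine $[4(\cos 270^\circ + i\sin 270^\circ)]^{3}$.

By De Moivre: z^n = r^n(cos(nθ) + i sin(nθ))
= 4^3(cos(3*270°) + i sin(3*270°))
= 64(cos 90° + i sin 90°)
= 64i


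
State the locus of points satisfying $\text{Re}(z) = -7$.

Re(z) = x where z = x + yi; the equation x = -7 is satisfied by all points with that x-coordinate
Locus: Vertical line x = -7


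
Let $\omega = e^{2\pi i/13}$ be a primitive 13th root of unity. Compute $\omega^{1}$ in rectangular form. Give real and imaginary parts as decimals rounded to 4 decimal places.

ω^1 = e^(2πi·1/13) = e^(i·2π/13)
= cos(2π/13) + i sin(2π/13)
= 0.8855 + 0.4647i


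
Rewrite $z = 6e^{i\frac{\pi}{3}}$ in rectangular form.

a = r cos θ = 6 * 1/2 = 3
b = r sin θ = 6 * sqrt(3)/2 = 3*sqrt(3)
z = 3 + 3*sqrt(3)i


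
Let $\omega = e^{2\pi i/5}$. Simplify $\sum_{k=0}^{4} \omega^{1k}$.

Let ζ = ω^1 = e^(2πi·1/5). Since 5 ∤ 1, ζ ≠ 1.
Sum = Σ_{k=0}^{4} ζ^k = (ζ^5 - 1)/(ζ - 1) = (ω^{1·5} - 1)/(ζ - 1) = (1 - 1)/(ζ - 1) = 0


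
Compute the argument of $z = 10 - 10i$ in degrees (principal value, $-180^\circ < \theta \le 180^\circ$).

θ = arctan(b/a) = arctan(-10/10) (quadrant-adjusted) = -45°


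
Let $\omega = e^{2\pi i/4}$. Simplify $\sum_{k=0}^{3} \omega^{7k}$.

Let ζ = ω^7 = e^(2πi·7/4). Since 4 ∤ 7, ζ ≠ 1.
Sum = Σ_{k=0}^{3} ζ^k = (ζ^4 - 1)/(ζ - 1) = (ω^{7·4} - 1)/(ζ - 1) = (1 - 1)/(ζ - 1) = 0


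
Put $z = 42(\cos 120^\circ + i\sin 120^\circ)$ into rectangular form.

a = r cos θ = 42 * -1/2 = -21
b = r sin θ = 42 * sqrt(3)/2 = 21*sqrt(3)
z = -21 + 21*sqrt(3)i


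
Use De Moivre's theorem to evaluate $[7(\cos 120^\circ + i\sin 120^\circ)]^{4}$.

By De Moivre: z^n = r^n(cos(nθ) + i sin(nθ))
= 7^4(cos(4*120°) + i sin(4*120°))
= 2401(cos 120° + i sin 120°)
= -2401/2 + (2401*sqrt(3)/2)i


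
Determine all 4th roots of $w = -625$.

|w| = 625, arg(w) = 180°
Root modulus = 625^(1/4) = 5
Root arguments: θ_k = (180° + 360°k)/4 for k = 0, 1, ..., 3
Roots: 5*sqrt(2)/2 + (5*sqrt(2)/2)i, -5*sqrt(2)/2 + (5*sqrt(2)/2)i, -5*sqrt(2)/2 - (5*sqrt(2)/2)i, 5*sqrt(2)/2 - (5*sqrt(2)/2)i


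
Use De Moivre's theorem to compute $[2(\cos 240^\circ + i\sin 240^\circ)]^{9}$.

By De Moivre: z^n = r^n(cos(nθ) + i sin(nθ))
= 2^9(cos(9*240°) + i sin(9*240°))
= 512(cos 0° + i sin 0°)
= 512


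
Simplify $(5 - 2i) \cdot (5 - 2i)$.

(a1*a2 - b1*b2) + (a1*b2 + b1*a2)i
= (25 - 4) + (-10 + (-10))i
= 21 - 20i


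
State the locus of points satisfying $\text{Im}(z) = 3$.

Im(z) = y where z = x + yi; the equation y = 3 is satisfied by all points with that y-coordinate
Locus: Horizontal line y = 3


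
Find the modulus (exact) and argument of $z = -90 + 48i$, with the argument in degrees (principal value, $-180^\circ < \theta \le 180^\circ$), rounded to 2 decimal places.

|z| = sqrt((-90)^2 + 48^2) = 102
arg(z) = arctan(b/a) = arctan(48/-90) (quadrant-adjusted) = 151.93°


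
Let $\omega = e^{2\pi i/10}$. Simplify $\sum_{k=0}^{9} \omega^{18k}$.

Let ζ = ω^18 = e^(2πi·18/10). Since 10 ∤ 18, ζ ≠ 1.
Sum = Σ_{k=0}^{9} ζ^k = (ζ^10 - 1)/(ζ - 1) = (ω^{18·10} - 1)/(ζ - 1) = (1 - 1)/(ζ - 1) = 0


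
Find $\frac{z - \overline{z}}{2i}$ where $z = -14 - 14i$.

z - conjugate(z) = 2bi
(z - conjugate(z))/(2i) = 2bi/(2i) = b = -14


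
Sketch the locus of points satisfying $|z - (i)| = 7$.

|z - z0| = r describes a circle centered at z0 with radius r
Here z0 = i and r = 7
Locus: Circle centered at (0, 1) with radius 7


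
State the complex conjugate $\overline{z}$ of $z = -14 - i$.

If z = a + bi, then conjugate(z) = a - bi
conjugate(-14 - i) = -14 + i


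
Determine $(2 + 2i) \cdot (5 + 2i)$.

(a1*a2 - b1*b2) + (a1*b2 + b1*a2)i
= (10 - 4) + (4 + 10)i
= 6 + 14i


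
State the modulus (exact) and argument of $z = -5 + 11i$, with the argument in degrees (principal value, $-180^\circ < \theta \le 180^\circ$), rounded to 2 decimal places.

|z| = sqrt((-5)^2 + 11^2) = sqrt(146)
arg(z) = arctan(b/a) = arctan(11/-5) (quadrant-adjusted) = 114.44°


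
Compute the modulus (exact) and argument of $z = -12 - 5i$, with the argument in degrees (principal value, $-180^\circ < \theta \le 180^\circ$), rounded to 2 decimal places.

|z| = sqrt((-12)^2 + (-5)^2) = 13
arg(z) = arctan(b/a) = arctan(-5/-12) (quadrant-adjusted) = -157.38°


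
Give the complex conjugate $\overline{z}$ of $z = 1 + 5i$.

If z = a + bi, then conjugate(z) = a - bi
conjugate(1 + 5i) = 1 - 5i


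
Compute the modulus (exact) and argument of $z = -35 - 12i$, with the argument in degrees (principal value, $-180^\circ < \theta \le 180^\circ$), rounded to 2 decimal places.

|z| = sqrt((-35)^2 + (-12)^2) = 37
arg(z) = arctan(b/a) = arctan(-12/-35) (quadrant-adjusted) = -161.08°


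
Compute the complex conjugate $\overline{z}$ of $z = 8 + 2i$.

If z = a + bi, then conjugate(z) = a - bi
conjugate(8 + 2i) = 8 - 2i


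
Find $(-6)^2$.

(a + bi)^2 = a^2 - b^2 + 2abi
= (-6)^2 - 0^2 + 2*(-6)*0i
= 36


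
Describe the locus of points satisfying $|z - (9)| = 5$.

|z - z0| = r describes a circle centered at z0 with radius r
Here z0 = 9 and r = 5
Locus: Circle centered at (9, 0) with radius 5


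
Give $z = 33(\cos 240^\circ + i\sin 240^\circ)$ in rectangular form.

a = r cos θ = 33 * -1/2 = -33/2
b = r sin θ = 33 * -sqrt(3)/2 = -33*sqrt(3)/2
z = -33/2 - (33*sqrt(3)/2)i


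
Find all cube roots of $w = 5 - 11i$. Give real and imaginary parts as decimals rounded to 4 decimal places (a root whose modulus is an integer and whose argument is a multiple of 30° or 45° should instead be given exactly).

|w| = sqrt(146) ≈ 12.083046, arg(w) ≈ 294.443955°
Root modulus = sqrt(146)^(1/3) ≈ 2.294698
Root arguments: θ_k = (arg(w) + 360°k)/3 for k = 0, 1, ..., 2
Compute each root as (root modulus)(cos θ_k + i sin θ_k) using full-precision intermediates, then round to 4 decimal places.
Roots: -0.3252 + 2.2715i, -1.8046 - 1.4174i, 2.1298 - 0.8541i


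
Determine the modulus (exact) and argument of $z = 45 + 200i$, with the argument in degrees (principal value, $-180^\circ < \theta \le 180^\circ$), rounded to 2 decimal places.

|z| = sqrt(45^2 + 200^2) = 205
arg(z) = arctan(b/a) = arctan(200/45) (quadrant-adjusted) = 77.32°


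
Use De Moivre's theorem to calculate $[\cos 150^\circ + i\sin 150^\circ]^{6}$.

By De Moivre: z^n = r^n(cos(nθ) + i sin(nθ))
= 1^6(cos(6*150°) + i sin(6*150°))
= 1(cos 180° + i sin 180°)
= -1


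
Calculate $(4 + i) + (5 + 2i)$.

(4 + 5) + (1 + 2)i = 9 + 3i


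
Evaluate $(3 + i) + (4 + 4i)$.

(3 + 4) + (1 + 4)i = 7 + 5i


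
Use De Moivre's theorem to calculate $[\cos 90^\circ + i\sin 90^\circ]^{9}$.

By De Moivre: z^n = r^n(cos(nθ) + i sin(nθ))
= 1^9(cos(9*90°) + i sin(9*90°))
= 1(cos 90° + i sin 90°)
= i


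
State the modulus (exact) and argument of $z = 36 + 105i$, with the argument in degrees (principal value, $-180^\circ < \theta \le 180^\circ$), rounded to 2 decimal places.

|z| = sqrt(36^2 + 105^2) = 111
arg(z) = arctan(b/a) = arctan(105/36) (quadrant-adjusted) = 71.08°


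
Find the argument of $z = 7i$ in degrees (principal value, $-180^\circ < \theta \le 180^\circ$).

a = 0 and b > 0, so z lies on the positive imaginary axis: θ = 90°


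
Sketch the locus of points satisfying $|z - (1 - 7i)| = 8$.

|z - z0| = r describes a circle centered at z0 with radius r
Here z0 = 1 - 7i and r = 8
Locus: Circle centered at (1, -7) with radius 8


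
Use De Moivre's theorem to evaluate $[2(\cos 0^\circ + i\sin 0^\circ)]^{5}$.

By De Moivre: z^n = r^n(cos(nθ) + i sin(nθ))
= 2^5(cos(5*0°) + i sin(5*0°))
= 32(cos 0° + i sin 0°)
= 32


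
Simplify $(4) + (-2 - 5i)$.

(4 + (-2)) + (0 + (-5))i = 2 - 5i


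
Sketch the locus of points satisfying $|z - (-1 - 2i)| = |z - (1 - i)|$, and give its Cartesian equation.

|z - z1| = |z - z2| means z is equidistant from z1 and z2,
i.e. the perpendicular bisector of the segment from (-1, -2) to (1, -1) (midpoint (0, -3/2)).
With z = x + yi, square both sides:
(x - (-1))^2 + (y - (-2))^2 = (x - 1)^2 + (y - (-1))^2
The x^2 and y^2 terms cancel: 4x + 2y = 2 - 5 = -3
Simplify: 4x + 2y = -3
Locus: Perpendicular bisector of the segment from (-1, -2) to (1, -1): the line 4x + 2y = -3


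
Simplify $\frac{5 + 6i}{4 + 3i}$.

Multiply numerator and denominator by conjugate (4 - 3i):
= (5 + 6i)(4 - 3i) / (4^2 + 3^2)
= (38 + 9i) / 25
= 38/25 + (9/25)i


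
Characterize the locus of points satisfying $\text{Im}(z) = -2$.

Im(z) = y where z = x + yi; the equation y = -2 is satisfied by all points with that y-coordinate
Locus: Horizontal line y = -2


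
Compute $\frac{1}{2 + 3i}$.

Multiply numerator and denominator by conjugate (2 - 3i):
= (1)(2 - 3i) / (2^2 + 3^2)
= (2 - 3i) / 13
= 2/13 - (3/13)i


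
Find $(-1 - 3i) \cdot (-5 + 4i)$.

(a1*a2 - b1*b2) + (a1*b2 + b1*a2)i
= (5 - (-12)) + (-4 + 15)i
= 17 + 11i


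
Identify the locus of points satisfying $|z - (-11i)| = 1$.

|z - z0| = r describes a circle centered at z0 with radius r
Here z0 = -11i and r = 1
Locus: Circle centered at (0, -11) with radius 1


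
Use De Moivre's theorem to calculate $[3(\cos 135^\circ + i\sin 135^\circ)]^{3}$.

By De Moivre: z^n = r^n(cos(nθ) + i sin(nθ))
= 3^3(cos(3*135°) + i sin(3*135°))
= 27(cos 45° + i sin 45°)
= 27*sqrt(2)/2 + (27*sqrt(2)/2)i


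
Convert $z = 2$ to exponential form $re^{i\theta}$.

r = |z| = sqrt((2)^2 + (0)^2) = sqrt(4 + 0) = sqrt(4) = 2
b = 0 and a > 0, so z lies on the positive real axis: θ = 0
z = 2e^(i*0) = 2


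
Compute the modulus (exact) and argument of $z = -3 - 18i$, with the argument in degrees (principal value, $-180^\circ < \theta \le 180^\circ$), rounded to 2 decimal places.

|z| = sqrt((-3)^2 + (-18)^2) = sqrt(333)
arg(z) = arctan(b/a) = arctan(-18/-3) (quadrant-adjusted) = -99.46°


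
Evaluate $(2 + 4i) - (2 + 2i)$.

(2 - 2) + (4 - 2)i = 2i


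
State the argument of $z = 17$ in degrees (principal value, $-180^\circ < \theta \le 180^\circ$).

b = 0 and a > 0, so z lies on the positive real axis: θ = 0°


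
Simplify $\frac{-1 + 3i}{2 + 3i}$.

Multiply numerator and denominator by conjugate (2 - 3i):
= (-1 + 3i)(2 - 3i) / (2^2 + 3^2)
= (7 + 9i) / 13
= 7/13 + (9/13)i


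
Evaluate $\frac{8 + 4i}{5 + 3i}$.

Multiply numerator and denominator by conjugate (5 - 3i):
= (8 + 4i)(5 - 3i) / (5^2 + 3^2)
= (52 - 4i) / 34
Divide through by 2: (26 - 2i) / 17
= 26/17 - (2/17)i


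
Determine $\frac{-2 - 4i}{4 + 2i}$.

Multiply numerator and denominator by conjugate (4 - 2i):
= (-2 - 4i)(4 - 2i) / (4^2 + 2^2)
= (-16 - 12i) / 20
Divide through by 4: (-4 - 3i) / 5
= -4/5 - (3/5)i


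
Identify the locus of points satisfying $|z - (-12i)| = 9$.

|z - z0| = r describes a circle centered at z0 with radius r
Here z0 = -12i and r = 9
Locus: Circle centered at (0, -12) with radius 9


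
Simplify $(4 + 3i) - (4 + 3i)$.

(4 - 4) + (3 - 3)i = 0


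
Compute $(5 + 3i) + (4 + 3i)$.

(5 + 4) + (3 + 3)i = 9 + 6i


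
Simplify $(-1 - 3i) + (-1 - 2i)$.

(-1 + (-1)) + (-3 + (-2))i = -2 - 5i


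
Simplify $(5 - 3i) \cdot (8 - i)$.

(a1*a2 - b1*b2) + (a1*b2 + b1*a2)i
= (40 - 3) + (-5 + (-24))i
= 37 - 29i


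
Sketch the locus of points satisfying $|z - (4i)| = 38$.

|z - z0| = r describes a circle centered at z0 with radius r
Here z0 = 4i and r = 38
Locus: Circle centered at (0, 4) with radius 38


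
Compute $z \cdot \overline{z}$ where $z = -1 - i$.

z * conjugate(z) = |z|^2 = a^2 + b^2
= (-1)^2 + (-1)^2 = 2


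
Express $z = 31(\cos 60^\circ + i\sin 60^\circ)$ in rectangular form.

a = r cos θ = 31 * 1/2 = 31/2
b = r sin θ = 31 * sqrt(3)/2 = 31*sqrt(3)/2
z = 31/2 + (31*sqrt(3)/2)i


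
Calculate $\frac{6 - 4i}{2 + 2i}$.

Multiply numerator and denominator by conjugate (2 - 2i):
= (6 - 4i)(2 - 2i) / (2^2 + 2^2)
= (4 - 20i) / 8
Divide through by 4: (1 - 5i) / 2
= 1/2 - (5/2)i


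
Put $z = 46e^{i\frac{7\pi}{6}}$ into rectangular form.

a = r cos θ = 46 * -sqrt(3)/2 = -23*sqrt(3)
b = r sin θ = 46 * -1/2 = -23
z = -23*sqrt(3) - 23i


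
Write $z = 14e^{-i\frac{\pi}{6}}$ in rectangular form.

a = r cos θ = 14 * sqrt(3)/2 = 7*sqrt(3)
b = r sin θ = 14 * -1/2 = -7
z = 7*sqrt(3) - 7i


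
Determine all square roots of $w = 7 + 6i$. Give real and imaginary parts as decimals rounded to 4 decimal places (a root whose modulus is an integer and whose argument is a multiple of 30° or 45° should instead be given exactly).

|w| = sqrt(85) ≈ 9.219544, arg(w) ≈ 40.601295°
Root modulus = sqrt(85)^(1/2) ≈ 3.036370
Root arguments: θ_k = (arg(w) + 360°k)/2 for k = 0, 1, ..., 1
Compute each root as (root modulus)(cos θ_k + i sin θ_k) using full-precision intermediates, then round to 4 decimal places.
Roots: 2.8478 + 1.0535i, -2.8478 - 1.0535i


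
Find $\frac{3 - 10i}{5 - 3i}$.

Multiply numerator and denominator by conjugate (5 + 3i):
= (3 - 10i)(5 + 3i) / (5^2 + (-3)^2)
= (45 - 41i) / 34
= 45/34 - (41/34)i


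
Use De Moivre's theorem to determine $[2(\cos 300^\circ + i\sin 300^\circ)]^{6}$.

By De Moivre: z^n = r^n(cos(nθ) + i sin(nθ))
= 2^6(cos(6*300°) + i sin(6*300°))
= 64(cos 0° + i sin 0°)
= 64


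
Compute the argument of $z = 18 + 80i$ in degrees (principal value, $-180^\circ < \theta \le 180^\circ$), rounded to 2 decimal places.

θ = arctan(b/a) = arctan(80/18) (quadrant-adjusted) = 77.32°


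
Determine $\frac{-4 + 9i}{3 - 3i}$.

Multiply numerator and denominator by conjugate (3 + 3i):
= (-4 + 9i)(3 + 3i) / (3^2 + (-3)^2)
= (-39 + 15i) / 18
Divide through by 3: (-13 + 5i) / 6
= -13/6 + (5/6)i


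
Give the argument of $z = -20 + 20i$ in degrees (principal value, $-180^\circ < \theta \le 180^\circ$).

θ = arctan(b/a) = arctan(20/-20) (quadrant-adjusted) = 135°


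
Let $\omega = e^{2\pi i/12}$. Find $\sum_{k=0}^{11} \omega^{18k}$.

Let ζ = ω^18 = e^(2πi·18/12). Since 12 ∤ 18, ζ ≠ 1.
Sum = Σ_{k=0}^{11} ζ^k = (ζ^12 - 1)/(ζ - 1) = (ω^{18·12} - 1)/(ζ - 1) = (1 - 1)/(ζ - 1) = 0


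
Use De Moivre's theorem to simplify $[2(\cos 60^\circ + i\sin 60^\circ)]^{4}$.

By De Moivre: z^n = r^n(cos(nθ) + i sin(nθ))
= 2^4(cos(4*60°) + i sin(4*60°))
= 16(cos 240° + i sin 240°)
= -8 - 8*sqrt(3)i


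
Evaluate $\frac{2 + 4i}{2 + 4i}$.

Multiply numerator and denominator by conjugate (2 - 4i):
= (2 + 4i)(2 - 4i) / (2^2 + 4^2)
= (20) / 20
= 1


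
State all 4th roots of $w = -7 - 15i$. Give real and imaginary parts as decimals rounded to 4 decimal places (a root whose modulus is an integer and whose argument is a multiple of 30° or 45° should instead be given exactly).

|w| = sqrt(274) ≈ 16.552945, arg(w) ≈ 244.983107°
Root modulus = sqrt(274)^(1/4) ≈ 2.017060
Root arguments: θ_k = (arg(w) + 360°k)/4 for k = 0, 1, ..., 3
Compute each root as (root modulus)(cos θ_k + i sin θ_k) using full-precision intermediates, then round to 4 decimal places.
Roots: 0.9703 + 1.7683i, -1.7683 + 0.9703i, -0.9703 - 1.7683i, 1.7683 - 0.9703i


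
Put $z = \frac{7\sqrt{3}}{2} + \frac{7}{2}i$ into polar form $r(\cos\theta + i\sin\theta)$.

r = |z| = sqrt(a^2 + b^2) = sqrt((7*sqrt(3)/2)^2 + (7/2)^2) = sqrt(147/4 + 49/4) = sqrt(49) = 7
θ = arctan(b/a) = arctan(3.5/6.0622) (quadrant-adjusted) = 30°
z = 7(cos 30° + i sin 30°)


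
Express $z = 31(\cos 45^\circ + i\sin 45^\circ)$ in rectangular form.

a = r cos θ = 31 * sqrt(2)/2 = 31*sqrt(2)/2
b = r sin θ = 31 * sqrt(2)/2 = 31*sqrt(2)/2
z = 31*sqrt(2)/2 + (31*sqrt(2)/2)i


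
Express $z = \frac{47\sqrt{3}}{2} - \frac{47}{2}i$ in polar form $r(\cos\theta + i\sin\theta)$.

r = |z| = sqrt(a^2 + b^2) = sqrt((47*sqrt(3)/2)^2 + (-47/2)^2) = sqrt(6627/4 + 2209/4) = sqrt(2209) = 47
θ = arctan(b/a) = arctan(-23.5/40.7032) (quadrant-adjusted) = 330°
z = 47(cos 330° + i sin 330°)


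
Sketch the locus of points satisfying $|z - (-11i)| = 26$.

|z - z0| = r describes a circle centered at z0 with radius r
Here z0 = -11i and r = 26
Locus: Circle centered at (0, -11) with radius 26


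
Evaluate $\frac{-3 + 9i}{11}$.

Divisor is real, so divide each part by 11:
= -3/11 + (9/11)i


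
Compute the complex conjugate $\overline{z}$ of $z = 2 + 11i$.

If z = a + bi, then conjugate(z) = a - bi
conjugate(2 + 11i) = 2 - 11i


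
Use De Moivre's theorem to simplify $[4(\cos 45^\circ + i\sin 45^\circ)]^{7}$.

By De Moivre: z^n = r^n(cos(nθ) + i sin(nθ))
= 4^7(cos(7*45°) + i sin(7*45°))
= 16384(cos 315° + i sin 315°)
= 8192*sqrt(2) - 8192*sqrt(2)i


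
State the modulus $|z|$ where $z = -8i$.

|z| = sqrt(a^2 + b^2) = sqrt(0^2 + (-8)^2) = sqrt(64) = 8


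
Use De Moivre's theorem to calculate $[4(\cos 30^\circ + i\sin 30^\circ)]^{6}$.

By De Moivre: z^n = r^n(cos(nθ) + i sin(nθ))
= 4^6(cos(6*30°) + i sin(6*30°))
= 4096(cos 180° + i sin 180°)
= -4096


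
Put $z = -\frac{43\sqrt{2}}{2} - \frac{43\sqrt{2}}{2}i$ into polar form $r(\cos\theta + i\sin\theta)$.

r = |z| = sqrt(a^2 + b^2) = sqrt((-43*sqrt(2)/2)^2 + (-43*sqrt(2)/2)^2) = sqrt(1849/2 + 1849/2) = sqrt(1849) = 43
θ = arctan(b/a) = arctan(-30.4056/-30.4056) (quadrant-adjusted) = 225°
z = 43(cos 225° + i sin 225°)


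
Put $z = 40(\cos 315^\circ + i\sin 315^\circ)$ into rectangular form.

a = r cos θ = 40 * sqrt(2)/2 = 20*sqrt(2)
b = r sin θ = 40 * -sqrt(2)/2 = -20*sqrt(2)
z = 20*sqrt(2) - 20*sqrt(2)i


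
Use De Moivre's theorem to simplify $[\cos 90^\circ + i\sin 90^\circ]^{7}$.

By De Moivre: z^n = r^n(cos(nθ) + i sin(nθ))
= 1^7(cos(7*90°) + i sin(7*90°))
= 1(cos 270° + i sin 270°)
= -i


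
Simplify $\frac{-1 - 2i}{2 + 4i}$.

Multiply numerator and denominator by conjugate (2 - 4i):
= (-1 - 2i)(2 - 4i) / (2^2 + 4^2)
= (-10) / 20
Divide through by 10: (-1) / 2
= -1/2


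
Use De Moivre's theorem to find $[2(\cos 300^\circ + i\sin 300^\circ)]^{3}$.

By De Moivre: z^n = r^n(cos(nθ) + i sin(nθ))
= 2^3(cos(3*300°) + i sin(3*300°))
= 8(cos 180° + i sin 180°)
= -8


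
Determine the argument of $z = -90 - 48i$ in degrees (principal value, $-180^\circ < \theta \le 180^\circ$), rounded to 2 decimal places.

θ = arctan(b/a) = arctan(-48/-90) (quadrant-adjusted) = -151.93°


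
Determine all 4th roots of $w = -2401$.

|w| = 2401, arg(w) = 180°
Root modulus = 2401^(1/4) = 7
Root arguments: θ_k = (180° + 360°k)/4 for k = 0, 1, ..., 3
Roots: 7*sqrt(2)/2 + (7*sqrt(2)/2)i, -7*sqrt(2)/2 + (7*sqrt(2)/2)i, -7*sqrt(2)/2 - (7*sqrt(2)/2)i, 7*sqrt(2)/2 - (7*sqrt(2)/2)i


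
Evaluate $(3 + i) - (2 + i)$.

(3 - 2) + (1 - 1)i = 1


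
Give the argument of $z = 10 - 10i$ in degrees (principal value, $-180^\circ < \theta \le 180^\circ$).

θ = arctan(b/a) = arctan(-10/10) (quadrant-adjusted) = -45°


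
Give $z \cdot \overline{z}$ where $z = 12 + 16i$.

z * conjugate(z) = |z|^2 = a^2 + b^2
= 12^2 + 16^2 = 400


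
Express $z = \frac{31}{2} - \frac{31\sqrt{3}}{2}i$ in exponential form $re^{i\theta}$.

r = |z| = sqrt((31/2)^2 + (-31*sqrt(3)/2)^2) = sqrt(961/4 + 2883/4) = sqrt(961) = 31
θ = arctan(b/a) = arctan(-26.8468/15.5) (quadrant-adjusted) = -60° = -π/3
z = 31e^(-i*π/3)


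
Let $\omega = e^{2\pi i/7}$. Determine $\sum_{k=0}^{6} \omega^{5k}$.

Let ζ = ω^5 = e^(2πi·5/7). Since 7 ∤ 5, ζ ≠ 1.
Sum = Σ_{k=0}^{6} ζ^k = (ζ^7 - 1)/(ζ - 1) = (ω^{5·7} - 1)/(ζ - 1) = (1 - 1)/(ζ - 1) = 0


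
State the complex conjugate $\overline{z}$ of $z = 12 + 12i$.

If z = a + bi, then conjugate(z) = a - bi
conjugate(12 + 12i) = 12 - 12i


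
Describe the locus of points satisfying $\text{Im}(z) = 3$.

Im(z) = y where z = x + yi; the equation y = 3 is satisfied by all points with that y-coordinate
Locus: Horizontal line y = 3


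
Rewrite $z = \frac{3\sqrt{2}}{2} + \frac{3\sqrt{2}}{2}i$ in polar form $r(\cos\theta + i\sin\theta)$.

r = |z| = sqrt(a^2 + b^2) = sqrt((3*sqrt(2)/2)^2 + (3*sqrt(2)/2)^2) = sqrt(9/2 + 9/2) = sqrt(9) = 3
θ = arctan(b/a) = arctan(2.1213/2.1213) (quadrant-adjusted) = 45°
z = 3(cos 45° + i sin 45°)


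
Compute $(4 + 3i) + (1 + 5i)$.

(4 + 1) + (3 + 5)i = 5 + 8i


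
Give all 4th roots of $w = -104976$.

|w| = 104976, arg(w) = 180°
Root modulus = 104976^(1/4) = 18
Root arguments: θ_k = (180° + 360°k)/4 for k = 0, 1, ..., 3
Roots: 9*sqrt(2) + 9*sqrt(2)i, -9*sqrt(2) + 9*sqrt(2)i, -9*sqrt(2) - 9*sqrt(2)i, 9*sqrt(2) - 9*sqrt(2)i


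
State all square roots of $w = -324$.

|w| = 324, arg(w) = 180°
Root modulus = 324^(1/2) = 18
Root arguments: θ_k = (180° + 360°k)/2 for k = 0, 1, ..., 1
Roots: 18i, -18i


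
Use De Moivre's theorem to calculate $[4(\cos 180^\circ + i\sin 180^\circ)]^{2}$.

By De Moivre: z^n = r^n(cos(nθ) + i sin(nθ))
= 4^2(cos(2*180°) + i sin(2*180°))
= 16(cos 0° + i sin 0°)
= 16


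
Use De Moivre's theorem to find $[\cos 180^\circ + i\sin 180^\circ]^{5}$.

By De Moivre: z^n = r^n(cos(nθ) + i sin(nθ))
= 1^5(cos(5*180°) + i sin(5*180°))
= 1(cos 180° + i sin 180°)
= -1


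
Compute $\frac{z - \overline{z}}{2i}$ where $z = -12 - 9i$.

z - conjugate(z) = 2bi
(z - conjugate(z))/(2i) = 2bi/(2i) = b = -9


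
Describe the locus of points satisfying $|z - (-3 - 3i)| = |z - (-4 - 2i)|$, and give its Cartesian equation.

|z - z1| = |z - z2| means z is equidistant from z1 and z2,
i.e. the perpendicular bisector of the segment from (-3, -3) to (-4, -2) (midpoint (-7/2, -5/2)).
With z = x + yi, square both sides:
(x - (-3))^2 + (y - (-3))^2 = (x - (-4))^2 + (y - (-2))^2
The x^2 and y^2 terms cancel: -2x + 2y = 20 - 18 = 2
Simplify: x - y = -1
Locus: Perpendicular bisector of the segment from (-3, -3) to (-4, -2): the line x - y = -1


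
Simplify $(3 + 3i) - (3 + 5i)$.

(3 - 3) + (3 - 5)i = -2i


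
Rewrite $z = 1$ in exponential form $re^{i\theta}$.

r = |z| = sqrt((1)^2 + (0)^2) = sqrt(1 + 0) = sqrt(1) = 1
b = 0 and a > 0, so z lies on the positive real axis: θ = 0
z = 1e^(i*0) = 1


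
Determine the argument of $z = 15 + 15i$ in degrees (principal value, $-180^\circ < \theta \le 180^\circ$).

θ = arctan(b/a) = arctan(15/15) (quadrant-adjusted) = 45°


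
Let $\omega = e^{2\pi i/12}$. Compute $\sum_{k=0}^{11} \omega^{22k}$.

Let ζ = ω^22 = e^(2πi·22/12). Since 12 ∤ 22, ζ ≠ 1.
Sum = Σ_{k=0}^{11} ζ^k = (ζ^12 - 1)/(ζ - 1) = (ω^{22·12} - 1)/(ζ - 1) = (1 - 1)/(ζ - 1) = 0


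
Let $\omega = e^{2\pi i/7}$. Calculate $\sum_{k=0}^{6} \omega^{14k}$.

Since 7 divides 14, ω^14 = (ω^7)^2 = 1^2 = 1, so every term is 1.
Sum = 7 · 1 = 7


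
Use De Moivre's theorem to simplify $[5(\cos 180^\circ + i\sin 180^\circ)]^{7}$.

By De Moivre: z^n = r^n(cos(nθ) + i sin(nθ))
= 5^7(cos(7*180°) + i sin(7*180°))
= 78125(cos 180° + i sin 180°)
= -78125


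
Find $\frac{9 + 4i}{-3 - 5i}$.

Multiply numerator and denominator by conjugate (-3 + 5i):
= (9 + 4i)(-3 + 5i) / ((-3)^2 + (-5)^2)
= (-47 + 33i) / 34
= -47/34 + (33/34)i


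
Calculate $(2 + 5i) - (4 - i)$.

(2 - 4) + (5 - (-1))i = -2 + 6i


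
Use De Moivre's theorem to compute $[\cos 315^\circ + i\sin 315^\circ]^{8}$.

By De Moivre: z^n = r^n(cos(nθ) + i sin(nθ))
= 1^8(cos(8*315°) + i sin(8*315°))
= 1(cos 0° + i sin 0°)
= 1


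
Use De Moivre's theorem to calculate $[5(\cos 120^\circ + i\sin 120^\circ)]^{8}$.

By De Moivre: z^n = r^n(cos(nθ) + i sin(nθ))
= 5^8(cos(8*120°) + i sin(8*120°))
= 390625(cos 240° + i sin 240°)
= -390625/2 - (390625*sqrt(3)/2)i


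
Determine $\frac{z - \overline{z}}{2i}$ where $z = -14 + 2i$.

z - conjugate(z) = 2bi
(z - conjugate(z))/(2i) = 2bi/(2i) = b = 2


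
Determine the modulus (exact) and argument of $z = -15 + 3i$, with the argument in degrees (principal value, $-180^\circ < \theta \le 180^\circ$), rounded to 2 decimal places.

|z| = sqrt((-15)^2 + 3^2) = sqrt(234)
arg(z) = arctan(b/a) = arctan(3/-15) (quadrant-adjusted) = 168.69°


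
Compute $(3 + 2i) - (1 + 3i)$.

(3 - 1) + (2 - 3)i = 2 - i


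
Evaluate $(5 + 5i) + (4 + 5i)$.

(5 + 4) + (5 + 5)i = 9 + 10i


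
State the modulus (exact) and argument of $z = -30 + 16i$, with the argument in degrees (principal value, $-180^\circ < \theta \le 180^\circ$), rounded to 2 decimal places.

|z| = sqrt((-30)^2 + 16^2) = 34
arg(z) = arctan(b/a) = arctan(16/-30) (quadrant-adjusted) = 151.93°


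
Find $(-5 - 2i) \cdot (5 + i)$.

(a1*a2 - b1*b2) + (a1*b2 + b1*a2)i
= (-25 - (-2)) + (-5 + (-10))i
= -23 - 15i


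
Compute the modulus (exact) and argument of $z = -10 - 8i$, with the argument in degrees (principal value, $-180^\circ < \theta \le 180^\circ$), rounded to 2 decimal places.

|z| = sqrt((-10)^2 + (-8)^2) = sqrt(164)
arg(z) = arctan(b/a) = arctan(-8/-10) (quadrant-adjusted) = -141.34°


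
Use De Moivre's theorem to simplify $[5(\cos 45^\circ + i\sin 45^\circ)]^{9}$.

By De Moivre: z^n = r^n(cos(nθ) + i sin(nθ))
= 5^9(cos(9*45°) + i sin(9*45°))
= 1953125(cos 45° + i sin 45°)
= 1953125*sqrt(2)/2 + (1953125*sqrt(2)/2)i


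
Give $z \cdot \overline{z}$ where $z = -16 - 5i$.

z * conjugate(z) = |z|^2 = a^2 + b^2
= (-16)^2 + (-5)^2 = 281


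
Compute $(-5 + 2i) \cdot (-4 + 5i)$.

(a1*a2 - b1*b2) + (a1*b2 + b1*a2)i
= (20 - 10) + (-25 + (-8))i
= 10 - 33i


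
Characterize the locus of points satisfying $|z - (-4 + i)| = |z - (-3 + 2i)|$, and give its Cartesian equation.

|z - z1| = |z - z2| means z is equidistant from z1 and z2,
i.e. the perpendicular bisector of the segment from (-4, 1) to (-3, 2) (midpoint (-7/2, 3/2)).
With z = x + yi, square both sides:
(x - (-4))^2 + (y - 1)^2 = (x - (-3))^2 + (y - 2)^2
The x^2 and y^2 terms cancel: 2x + 2y = 13 - 17 = -4
Simplify: x + y = -2
Locus: Perpendicular bisector of the segment from (-4, 1) to (-3, 2): the line x + y = -2


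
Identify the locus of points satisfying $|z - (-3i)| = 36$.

|z - z0| = r describes a circle centered at z0 with radius r
Here z0 = -3i and r = 36
Locus: Circle centered at (0, -3) with radius 36


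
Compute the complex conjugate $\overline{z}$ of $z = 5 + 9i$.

If z = a + bi, then conjugate(z) = a - bi
conjugate(5 + 9i) = 5 - 9i


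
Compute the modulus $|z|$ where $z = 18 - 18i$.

|z| = sqrt(a^2 + b^2) = sqrt(18^2 + (-18)^2) = sqrt(648) = sqrt(648)


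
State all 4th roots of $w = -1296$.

|w| = 1296, arg(w) = 180°
Root modulus = 1296^(1/4) = 6
Root arguments: θ_k = (180° + 360°k)/4 for k = 0, 1, ..., 3
Roots: 3*sqrt(2) + 3*sqrt(2)i, -3*sqrt(2) + 3*sqrt(2)i, -3*sqrt(2) - 3*sqrt(2)i, 3*sqrt(2) - 3*sqrt(2)i


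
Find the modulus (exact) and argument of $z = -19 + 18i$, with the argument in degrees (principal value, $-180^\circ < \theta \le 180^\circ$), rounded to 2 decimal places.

|z| = sqrt((-19)^2 + 18^2) = sqrt(685)
arg(z) = arctan(b/a) = arctan(18/-19) (quadrant-adjusted) = 136.55°


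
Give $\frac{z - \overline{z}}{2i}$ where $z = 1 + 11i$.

z - conjugate(z) = 2bi
(z - conjugate(z))/(2i) = 2bi/(2i) = b = 11


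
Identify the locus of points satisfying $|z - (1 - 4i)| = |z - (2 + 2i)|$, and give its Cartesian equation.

|z - z1| = |z - z2| means z is equidistant from z1 and z2,
i.e. the perpendicular bisector of the segment from (1, -4) to (2, 2) (midpoint (3/2, -1)).
With z = x + yi, square both sides:
(x - 1)^2 + (y - (-4))^2 = (x - 2)^2 + (y - 2)^2
The x^2 and y^2 terms cancel: 2x + 12y = 8 - 17 = -9
Simplify: 2x + 12y = -9
Locus: Perpendicular bisector of the segment from (1, -4) to (2, 2): the line 2x + 12y = -9


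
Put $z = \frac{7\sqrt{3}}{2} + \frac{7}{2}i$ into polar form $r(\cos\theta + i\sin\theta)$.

r = |z| = sqrt(a^2 + b^2) = sqrt((7*sqrt(3)/2)^2 + (7/2)^2) = sqrt(147/4 + 49/4) = sqrt(49) = 7
θ = arctan(b/a) = arctan(3.5/6.0622) (quadrant-adjusted) = 30°
z = 7(cos 30° + i sin 30°)


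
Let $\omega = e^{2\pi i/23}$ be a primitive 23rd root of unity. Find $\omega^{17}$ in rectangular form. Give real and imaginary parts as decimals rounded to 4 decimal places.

ω^17 = e^(2πi·17/23) = e^(i·34π/23)
= cos(34π/23) + i sin(34π/23)
= -0.0682 - 0.9977i


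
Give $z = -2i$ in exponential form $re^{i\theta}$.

r = |z| = sqrt((0)^2 + (-2)^2) = sqrt(0 + 4) = sqrt(4) = 2
a = 0 and b < 0, so z lies on the negative imaginary axis: θ = -90° = -π/2
z = 2e^(-i*π/2)


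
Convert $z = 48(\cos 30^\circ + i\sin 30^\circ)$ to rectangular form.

a = r cos θ = 48 * sqrt(3)/2 = 24*sqrt(3)
b = r sin θ = 48 * 1/2 = 24
z = 24*sqrt(3) + 24i


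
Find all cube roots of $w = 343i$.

|w| = 343, arg(w) = 90°
Root modulus = 343^(1/3) = 7
Root arguments: θ_k = (90° + 360°k)/3 for k = 0, 1, ..., 2
Roots: 7*sqrt(3)/2 + (7/2)i, -7*sqrt(3)/2 + (7/2)i, -7i


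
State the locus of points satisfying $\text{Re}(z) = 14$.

Re(z) = x where z = x + yi; the equation x = 14 is satisfied by all points with that x-coordinate
Locus: Vertical line x = 14


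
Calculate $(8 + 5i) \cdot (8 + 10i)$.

(a1*a2 - b1*b2) + (a1*b2 + b1*a2)i
= (64 - 50) + (80 + 40)i
= 14 + 120i


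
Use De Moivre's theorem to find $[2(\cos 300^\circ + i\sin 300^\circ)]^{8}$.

By De Moivre: z^n = r^n(cos(nθ) + i sin(nθ))
= 2^8(cos(8*300°) + i sin(8*300°))
= 256(cos 240° + i sin 240°)
= -128 - 128*sqrt(3)i


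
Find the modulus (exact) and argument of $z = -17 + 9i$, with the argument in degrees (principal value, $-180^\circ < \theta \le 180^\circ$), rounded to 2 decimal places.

|z| = sqrt((-17)^2 + 9^2) = sqrt(370)
arg(z) = arctan(b/a) = arctan(9/-17) (quadrant-adjusted) = 152.10°


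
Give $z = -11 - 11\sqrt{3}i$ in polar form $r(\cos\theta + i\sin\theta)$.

r = |z| = sqrt(a^2 + b^2) = sqrt((-11)^2 + (-11*sqrt(3))^2) = sqrt(121 + 363) = sqrt(484) = 22
θ = arctan(b/a) = arctan(-19.0526/-11) (quadrant-adjusted) = 240°
z = 22(cos 240° + i sin 240°)


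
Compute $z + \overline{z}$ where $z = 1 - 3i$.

z + conjugate(z) = (a + bi) + (a - bi) = 2a
= 2 * 1 = 2


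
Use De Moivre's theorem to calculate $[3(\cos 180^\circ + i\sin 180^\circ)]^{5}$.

By De Moivre: z^n = r^n(cos(nθ) + i sin(nθ))
= 3^5(cos(5*180°) + i sin(5*180°))
= 243(cos 180° + i sin 180°)
= -243


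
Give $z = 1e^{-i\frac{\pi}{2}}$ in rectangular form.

a = r cos θ = 1 * 0 = 0
b = r sin θ = 1 * -1 = -1
z = -i


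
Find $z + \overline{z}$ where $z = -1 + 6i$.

z + conjugate(z) = (a + bi) + (a - bi) = 2a
= 2 * (-1) = -2


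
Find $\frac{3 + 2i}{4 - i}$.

Multiply numerator and denominator by conjugate (4 + i):
= (3 + 2i)(4 + i) / (4^2 + (-1)^2)
= (10 + 11i) / 17
= 10/17 + (11/17)i


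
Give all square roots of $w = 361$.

|w| = 361, arg(w) = 0°
Root modulus = 361^(1/2) = 19
Root arguments: θ_k = (0° + 360°k)/2 for k = 0, 1, ..., 1
Roots: 19, -19


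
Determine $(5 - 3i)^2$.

(a + bi)^2 = a^2 - b^2 + 2abi
= 5^2 - (-3)^2 + 2*5*(-3)i
= 16 - 30i


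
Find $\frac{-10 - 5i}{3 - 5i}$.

Multiply numerator and denominator by conjugate (3 + 5i):
= (-10 - 5i)(3 + 5i) / (3^2 + (-5)^2)
= (-5 - 65i) / 34
= -5/34 - (65/34)i


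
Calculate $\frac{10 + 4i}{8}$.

Divisor is real, so divide each part by 8:
= 5/4 + (1/2)i


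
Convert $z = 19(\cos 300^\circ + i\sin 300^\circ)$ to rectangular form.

a = r cos θ = 19 * 1/2 = 19/2
b = r sin θ = 19 * -sqrt(3)/2 = -19*sqrt(3)/2
z = 19/2 - (19*sqrt(3)/2)i


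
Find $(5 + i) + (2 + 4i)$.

(5 + 2) + (1 + 4)i = 7 + 5i


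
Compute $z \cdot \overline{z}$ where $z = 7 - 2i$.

z * conjugate(z) = |z|^2 = a^2 + b^2
= 7^2 + (-2)^2 = 53


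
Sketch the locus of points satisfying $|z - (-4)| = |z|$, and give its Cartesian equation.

|z - z1| = |z - z2| means z is equidistant from z1 and z2,
i.e. the perpendicular bisector of the segment from (-4, 0) to (0, 0) (midpoint (-2, 0)).
With z = x + yi, square both sides:
(x - (-4))^2 + (y - 0)^2 = (x - 0)^2 + (y - 0)^2
The x^2 and y^2 terms cancel: 8x + 0y = 0 - 16 = -16
Simplify: x = -2
Locus: Perpendicular bisector of the segment from (-4, 0) to (0, 0): the line x = -2


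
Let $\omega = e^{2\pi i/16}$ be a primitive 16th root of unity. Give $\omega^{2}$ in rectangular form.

ω^2 = e^(2πi·2/16) = e^(i·1π/4)
= cos(1π/4) + i sin(1π/4)
= sqrt(2)/2 + (sqrt(2)/2)i


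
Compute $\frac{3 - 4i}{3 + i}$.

Multiply numerator and denominator by conjugate (3 - i):
= (3 - 4i)(3 - i) / (3^2 + 1^2)
= (5 - 15i) / 10
Divide through by 5: (1 - 3i) / 2
= 1/2 - (3/2)i


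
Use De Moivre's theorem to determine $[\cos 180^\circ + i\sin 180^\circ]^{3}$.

By De Moivre: z^n = r^n(cos(nθ) + i sin(nθ))
= 1^3(cos(3*180°) + i sin(3*180°))
= 1(cos 180° + i sin 180°)
= -1
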